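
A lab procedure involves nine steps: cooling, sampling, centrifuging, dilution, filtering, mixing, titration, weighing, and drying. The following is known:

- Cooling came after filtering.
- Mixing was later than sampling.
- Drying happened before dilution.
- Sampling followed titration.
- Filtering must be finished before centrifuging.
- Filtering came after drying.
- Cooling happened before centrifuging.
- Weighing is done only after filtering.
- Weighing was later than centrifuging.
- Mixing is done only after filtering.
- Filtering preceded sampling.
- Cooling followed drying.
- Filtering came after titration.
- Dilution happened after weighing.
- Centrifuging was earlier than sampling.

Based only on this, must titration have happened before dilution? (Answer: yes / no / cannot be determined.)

yes

Chain the constraints: titration → filtering → weighing → dilution. Each link is directly stated, so titration comes before dilution.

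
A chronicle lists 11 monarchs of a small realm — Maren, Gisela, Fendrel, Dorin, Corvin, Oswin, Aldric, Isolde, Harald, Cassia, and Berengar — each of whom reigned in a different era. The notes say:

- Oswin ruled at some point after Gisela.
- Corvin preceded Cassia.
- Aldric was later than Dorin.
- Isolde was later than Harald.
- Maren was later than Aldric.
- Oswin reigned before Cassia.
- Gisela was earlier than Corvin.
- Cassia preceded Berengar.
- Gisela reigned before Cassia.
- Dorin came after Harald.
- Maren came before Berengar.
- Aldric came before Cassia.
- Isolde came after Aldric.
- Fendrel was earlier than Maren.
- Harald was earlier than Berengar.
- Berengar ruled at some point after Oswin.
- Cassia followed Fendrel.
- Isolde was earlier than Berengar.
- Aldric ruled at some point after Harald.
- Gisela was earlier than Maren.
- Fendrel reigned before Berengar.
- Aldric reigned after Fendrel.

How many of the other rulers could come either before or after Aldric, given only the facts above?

3

Forced before Aldric: Dorin, Fendrel, and Harald; forced after Aldric: Berengar, Cassia, Isolde, and Maren.
That leaves Corvin, Gisela, and Oswin with no forced order relative to Aldric — 3.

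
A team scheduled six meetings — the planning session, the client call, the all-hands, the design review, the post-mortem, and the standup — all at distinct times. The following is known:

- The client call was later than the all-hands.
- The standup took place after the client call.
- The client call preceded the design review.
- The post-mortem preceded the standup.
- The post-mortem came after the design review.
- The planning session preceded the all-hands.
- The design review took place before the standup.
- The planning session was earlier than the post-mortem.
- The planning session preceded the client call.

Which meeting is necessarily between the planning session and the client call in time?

Tracing the constraints gives the planning session → the all-hands → the client call, so the all-hands sits after the planning session and before the client call.
No other meeting is forced both after the planning session and before the client call.

the all-hands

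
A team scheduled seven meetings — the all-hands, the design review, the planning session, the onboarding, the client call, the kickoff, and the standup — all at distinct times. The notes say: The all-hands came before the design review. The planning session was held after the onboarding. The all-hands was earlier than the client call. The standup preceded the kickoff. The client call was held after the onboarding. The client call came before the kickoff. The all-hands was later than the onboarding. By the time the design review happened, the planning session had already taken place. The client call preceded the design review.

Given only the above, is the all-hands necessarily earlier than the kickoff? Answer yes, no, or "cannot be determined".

yes

Chain the constraints: the all-hands → the client call → the kickoff. Each link is directly stated, so the all-hands comes before the kickoff.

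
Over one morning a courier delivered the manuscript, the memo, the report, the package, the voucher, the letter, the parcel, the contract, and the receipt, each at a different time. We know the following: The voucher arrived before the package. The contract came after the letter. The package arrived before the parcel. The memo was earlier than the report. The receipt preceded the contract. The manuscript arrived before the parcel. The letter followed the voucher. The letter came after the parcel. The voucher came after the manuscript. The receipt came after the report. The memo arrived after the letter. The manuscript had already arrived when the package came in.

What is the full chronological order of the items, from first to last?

the manuscript, the voucher, the package, the parcel, the letter, the memo, the report, the receipt, the contract

The constraints fix every adjacent pair, so only one ordering works:
the manuscript → the voucher → the package → the parcel → the letter → the memo → the report → the receipt → the contract.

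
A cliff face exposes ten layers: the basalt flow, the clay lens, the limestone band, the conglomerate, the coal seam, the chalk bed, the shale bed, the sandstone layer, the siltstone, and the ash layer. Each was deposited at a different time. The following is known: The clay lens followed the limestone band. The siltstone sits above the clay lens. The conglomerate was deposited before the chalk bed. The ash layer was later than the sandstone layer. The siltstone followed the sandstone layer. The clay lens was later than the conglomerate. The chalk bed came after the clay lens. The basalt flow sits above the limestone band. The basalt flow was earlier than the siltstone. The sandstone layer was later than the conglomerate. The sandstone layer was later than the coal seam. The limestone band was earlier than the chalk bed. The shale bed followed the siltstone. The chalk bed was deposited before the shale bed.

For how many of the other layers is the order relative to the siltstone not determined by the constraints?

2

Forced before the siltstone: the basalt flow, the clay lens, the coal seam, the conglomerate, the limestone band, and the sandstone layer; forced after the siltstone: the shale bed.
That leaves the ash layer and the chalk bed with no forced order relative to the siltstone — 2.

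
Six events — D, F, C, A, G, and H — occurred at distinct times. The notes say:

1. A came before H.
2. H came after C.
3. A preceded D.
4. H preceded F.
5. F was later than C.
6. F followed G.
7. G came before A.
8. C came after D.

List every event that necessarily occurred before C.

A, D, G

Directly stated before C: D.
A reaches C via A → D → C.
G reaches C via G → A → D → C.
No chain forces H (or any of the others) ahead of C.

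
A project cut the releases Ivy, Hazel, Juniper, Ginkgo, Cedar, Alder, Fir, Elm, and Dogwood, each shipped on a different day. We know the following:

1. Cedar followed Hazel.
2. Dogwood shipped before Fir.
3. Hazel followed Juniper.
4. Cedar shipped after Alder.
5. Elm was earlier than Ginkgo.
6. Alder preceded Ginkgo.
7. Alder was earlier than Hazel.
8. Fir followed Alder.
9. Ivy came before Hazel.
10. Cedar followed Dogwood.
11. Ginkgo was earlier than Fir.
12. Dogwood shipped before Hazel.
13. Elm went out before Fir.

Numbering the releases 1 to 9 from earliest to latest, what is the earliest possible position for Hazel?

Alder, Dogwood, Ivy, and Juniper must all come before Hazel — 4 forced predecessors.
Nothing else is forced ahead of Hazel, so its earliest slot is position 4 + 1 = 5.

5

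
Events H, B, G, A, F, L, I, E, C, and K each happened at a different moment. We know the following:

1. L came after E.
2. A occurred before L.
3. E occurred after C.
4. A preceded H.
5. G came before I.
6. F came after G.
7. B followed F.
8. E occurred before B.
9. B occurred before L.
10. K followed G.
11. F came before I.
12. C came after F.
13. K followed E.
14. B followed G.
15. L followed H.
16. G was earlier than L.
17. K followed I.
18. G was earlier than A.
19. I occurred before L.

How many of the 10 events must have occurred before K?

5

Directly stated before K: E, G, and I.
C reaches K via C → E → K.
F reaches K via F → I → K.
No chain forces B (or any of the others) ahead of K.
That's C, E, F, G, and I — 5 in all.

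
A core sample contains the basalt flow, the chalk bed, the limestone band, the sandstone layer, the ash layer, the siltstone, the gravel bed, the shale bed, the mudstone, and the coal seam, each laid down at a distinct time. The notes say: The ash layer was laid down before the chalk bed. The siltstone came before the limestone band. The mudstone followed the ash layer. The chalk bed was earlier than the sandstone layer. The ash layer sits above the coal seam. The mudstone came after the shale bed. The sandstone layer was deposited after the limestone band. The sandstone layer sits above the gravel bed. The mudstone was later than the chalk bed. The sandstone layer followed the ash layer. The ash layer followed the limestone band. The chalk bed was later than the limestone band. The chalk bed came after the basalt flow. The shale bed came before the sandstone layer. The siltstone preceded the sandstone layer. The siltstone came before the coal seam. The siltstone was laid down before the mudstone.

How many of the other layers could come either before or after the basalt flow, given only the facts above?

Forced after the basalt flow: the chalk bed, the mudstone, and the sandstone layer.
That leaves the ash layer, the coal seam, the gravel bed, the limestone band, the shale bed, and the siltstone with no forced order relative to the basalt flow — 6.

6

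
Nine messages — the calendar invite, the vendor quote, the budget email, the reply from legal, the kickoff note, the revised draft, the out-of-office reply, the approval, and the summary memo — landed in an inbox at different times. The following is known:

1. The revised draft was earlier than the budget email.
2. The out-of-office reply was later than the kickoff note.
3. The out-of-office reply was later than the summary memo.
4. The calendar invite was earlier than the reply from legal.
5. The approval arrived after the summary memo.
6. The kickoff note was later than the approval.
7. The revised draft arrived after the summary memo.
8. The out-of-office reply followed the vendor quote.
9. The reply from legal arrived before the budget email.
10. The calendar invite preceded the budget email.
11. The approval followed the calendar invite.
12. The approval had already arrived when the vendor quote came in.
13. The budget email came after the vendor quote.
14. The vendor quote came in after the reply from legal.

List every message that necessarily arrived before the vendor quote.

the approval, the calendar invite, the reply from legal, the summary memo

Directly stated before the vendor quote: the approval and the reply from legal.
The calendar invite reaches the vendor quote via the calendar invite → the approval → the vendor quote.
The summary memo reaches the vendor quote via the summary memo → the approval → the vendor quote.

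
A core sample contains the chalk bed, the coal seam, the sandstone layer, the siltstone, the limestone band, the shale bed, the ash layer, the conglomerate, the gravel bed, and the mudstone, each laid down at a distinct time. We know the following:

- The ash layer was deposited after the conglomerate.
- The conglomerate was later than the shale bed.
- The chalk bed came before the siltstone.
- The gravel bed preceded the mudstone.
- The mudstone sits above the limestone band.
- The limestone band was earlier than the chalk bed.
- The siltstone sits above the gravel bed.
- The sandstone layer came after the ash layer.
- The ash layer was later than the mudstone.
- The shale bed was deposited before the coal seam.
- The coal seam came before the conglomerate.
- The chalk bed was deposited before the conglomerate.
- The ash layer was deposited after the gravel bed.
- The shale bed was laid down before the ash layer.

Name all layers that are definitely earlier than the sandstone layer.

Directly stated before the sandstone layer: the ash layer.
The chalk bed reaches the sandstone layer via the chalk bed → the conglomerate → the ash layer → the sandstone layer.
The coal seam reaches the sandstone layer via the coal seam → the conglomerate → the ash layer → the sandstone layer.
The conglomerate reaches the sandstone layer via the conglomerate → the ash layer → the sandstone layer.
Likewise the gravel bed, the limestone band, the mudstone, and the shale bed each reach the sandstone layer by chaining the stated constraints.

the ash layer, the chalk bed, the coal seam, the conglomerate, the gravel bed, the limestone band, the mudstone, the shale bed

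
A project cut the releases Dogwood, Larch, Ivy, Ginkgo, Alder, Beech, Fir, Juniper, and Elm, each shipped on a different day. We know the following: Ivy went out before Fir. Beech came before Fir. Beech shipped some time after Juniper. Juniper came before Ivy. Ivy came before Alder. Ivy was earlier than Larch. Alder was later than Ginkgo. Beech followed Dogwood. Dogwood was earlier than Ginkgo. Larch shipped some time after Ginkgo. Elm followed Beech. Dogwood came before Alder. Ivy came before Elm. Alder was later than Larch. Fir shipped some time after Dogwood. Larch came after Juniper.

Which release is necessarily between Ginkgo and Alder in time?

Tracing the constraints gives Ginkgo → Larch → Alder, so Larch sits after Ginkgo and before Alder.
No other release is forced both after Ginkgo and before Alder.

Larch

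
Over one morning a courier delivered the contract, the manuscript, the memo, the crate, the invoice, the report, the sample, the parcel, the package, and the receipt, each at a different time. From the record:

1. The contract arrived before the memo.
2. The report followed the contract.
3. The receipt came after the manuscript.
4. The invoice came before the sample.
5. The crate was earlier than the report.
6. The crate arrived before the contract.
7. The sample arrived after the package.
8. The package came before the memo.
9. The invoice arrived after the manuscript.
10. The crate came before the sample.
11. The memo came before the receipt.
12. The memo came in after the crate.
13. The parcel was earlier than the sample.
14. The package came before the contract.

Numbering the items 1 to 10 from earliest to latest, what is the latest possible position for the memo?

The memo must come before the receipt — 1 item forced after it.
Everything else can be placed before the memo in some valid order, so the memo can sit as late as position 10 − 1 = 9.

9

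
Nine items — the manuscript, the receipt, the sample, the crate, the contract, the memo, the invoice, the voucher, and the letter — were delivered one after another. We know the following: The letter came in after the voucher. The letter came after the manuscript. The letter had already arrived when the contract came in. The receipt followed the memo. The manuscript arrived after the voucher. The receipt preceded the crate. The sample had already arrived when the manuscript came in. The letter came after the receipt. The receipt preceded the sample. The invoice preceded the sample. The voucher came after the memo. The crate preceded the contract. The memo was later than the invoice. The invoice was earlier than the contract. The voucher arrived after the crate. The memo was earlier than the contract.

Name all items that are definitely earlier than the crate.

Directly stated before the crate: the receipt.
The invoice reaches the crate via the invoice → the memo → the receipt → the crate.
The memo reaches the crate via the memo → the receipt → the crate.
No chain forces the letter (or any of the others) ahead of the crate.

the invoice, the memo, the receipt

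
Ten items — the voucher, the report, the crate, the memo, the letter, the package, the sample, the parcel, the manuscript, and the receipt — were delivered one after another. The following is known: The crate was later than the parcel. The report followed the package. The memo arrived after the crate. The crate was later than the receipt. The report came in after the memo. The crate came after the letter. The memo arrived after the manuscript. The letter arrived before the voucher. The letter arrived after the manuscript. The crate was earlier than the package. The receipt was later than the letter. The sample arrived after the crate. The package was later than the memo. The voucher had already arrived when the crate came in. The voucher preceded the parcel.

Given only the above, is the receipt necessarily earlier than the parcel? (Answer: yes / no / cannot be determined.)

cannot be determined

No chain of stated constraints runs from the receipt to the parcel, and none runs from the parcel to the receipt either.
So the relative order of the receipt and the parcel is not fixed by the given facts.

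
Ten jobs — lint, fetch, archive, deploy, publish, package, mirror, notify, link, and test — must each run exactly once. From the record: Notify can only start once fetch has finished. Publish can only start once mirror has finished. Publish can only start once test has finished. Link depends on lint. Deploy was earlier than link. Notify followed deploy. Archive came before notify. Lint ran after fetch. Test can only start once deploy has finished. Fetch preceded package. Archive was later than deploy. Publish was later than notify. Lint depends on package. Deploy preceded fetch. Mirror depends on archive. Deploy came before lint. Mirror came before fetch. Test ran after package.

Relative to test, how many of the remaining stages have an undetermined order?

3

Forced before test: archive, deploy, fetch, mirror, and package; forced after test: publish.
That leaves link, lint, and notify with no forced order relative to test — 3.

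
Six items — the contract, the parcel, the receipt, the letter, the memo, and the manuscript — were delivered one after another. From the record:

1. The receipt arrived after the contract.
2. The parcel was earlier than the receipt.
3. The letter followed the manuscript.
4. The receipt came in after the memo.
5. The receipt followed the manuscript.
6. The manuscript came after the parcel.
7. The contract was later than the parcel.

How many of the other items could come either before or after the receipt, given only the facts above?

Forced before the receipt: the contract, the manuscript, the memo, and the parcel.
That leaves the letter with no forced order relative to the receipt — 1.

1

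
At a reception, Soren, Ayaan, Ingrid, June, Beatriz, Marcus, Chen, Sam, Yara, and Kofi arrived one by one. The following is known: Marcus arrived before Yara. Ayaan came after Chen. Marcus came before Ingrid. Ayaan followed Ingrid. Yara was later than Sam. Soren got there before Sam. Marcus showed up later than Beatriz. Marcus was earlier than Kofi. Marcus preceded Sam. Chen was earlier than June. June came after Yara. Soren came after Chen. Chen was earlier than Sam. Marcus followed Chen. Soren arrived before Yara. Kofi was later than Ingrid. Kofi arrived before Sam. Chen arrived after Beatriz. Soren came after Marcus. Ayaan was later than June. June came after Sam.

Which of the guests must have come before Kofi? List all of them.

Directly stated before Kofi: Ingrid and Marcus.
Beatriz reaches Kofi via Beatriz → Marcus → Kofi.
Chen reaches Kofi via Chen → Marcus → Kofi.

Beatriz, Chen, Ingrid, Marcus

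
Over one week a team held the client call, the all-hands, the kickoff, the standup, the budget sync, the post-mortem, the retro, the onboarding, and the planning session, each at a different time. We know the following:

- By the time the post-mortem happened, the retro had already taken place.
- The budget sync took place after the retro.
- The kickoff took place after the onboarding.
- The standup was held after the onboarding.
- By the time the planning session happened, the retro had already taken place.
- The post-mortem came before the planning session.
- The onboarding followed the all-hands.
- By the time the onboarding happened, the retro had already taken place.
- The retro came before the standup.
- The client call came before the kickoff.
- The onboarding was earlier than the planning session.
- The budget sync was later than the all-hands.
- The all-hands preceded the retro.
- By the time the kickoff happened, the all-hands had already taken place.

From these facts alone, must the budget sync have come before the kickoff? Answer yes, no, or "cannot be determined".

cannot be determined

No chain of stated constraints runs from the budget sync to the kickoff, and none runs from the kickoff to the budget sync either.
So the relative order of the budget sync and the kickoff is not fixed by the given facts.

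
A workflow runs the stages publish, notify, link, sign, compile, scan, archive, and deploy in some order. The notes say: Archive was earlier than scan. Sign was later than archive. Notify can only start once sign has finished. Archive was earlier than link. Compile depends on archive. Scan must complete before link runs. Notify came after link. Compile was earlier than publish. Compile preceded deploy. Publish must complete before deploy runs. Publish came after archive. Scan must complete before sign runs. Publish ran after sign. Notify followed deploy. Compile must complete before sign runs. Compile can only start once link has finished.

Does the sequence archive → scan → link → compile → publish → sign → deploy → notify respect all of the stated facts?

no

The constraints require sign before publish, but in the proposed sequence publish appears ahead of sign. That one violation is enough.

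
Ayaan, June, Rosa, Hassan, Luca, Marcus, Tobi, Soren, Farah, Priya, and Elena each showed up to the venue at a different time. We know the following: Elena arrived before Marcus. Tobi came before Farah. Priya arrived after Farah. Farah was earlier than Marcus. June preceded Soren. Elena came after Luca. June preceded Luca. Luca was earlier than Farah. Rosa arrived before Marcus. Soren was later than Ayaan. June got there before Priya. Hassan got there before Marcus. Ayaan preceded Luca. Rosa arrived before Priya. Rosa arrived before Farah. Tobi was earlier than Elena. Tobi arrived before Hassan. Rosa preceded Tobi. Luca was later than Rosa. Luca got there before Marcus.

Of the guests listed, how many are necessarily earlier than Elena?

5

Directly stated before Elena: Luca and Tobi.
Ayaan reaches Elena via Ayaan → Luca → Elena.
June reaches Elena via June → Luca → Elena.
Rosa reaches Elena via Rosa → Tobi → Elena.
That's Ayaan, June, Luca, Rosa, and Tobi — 5 in all.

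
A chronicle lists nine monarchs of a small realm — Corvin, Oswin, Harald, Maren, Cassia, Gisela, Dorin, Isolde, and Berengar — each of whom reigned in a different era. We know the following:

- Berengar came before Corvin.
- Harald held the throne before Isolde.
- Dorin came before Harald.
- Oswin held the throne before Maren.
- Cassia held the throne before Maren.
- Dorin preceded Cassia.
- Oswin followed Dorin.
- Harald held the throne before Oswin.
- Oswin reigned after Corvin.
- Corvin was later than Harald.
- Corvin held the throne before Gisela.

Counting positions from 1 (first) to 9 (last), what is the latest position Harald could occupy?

4

Harald must come before Corvin, Gisela, Isolde, Maren, and Oswin — 5 rulers forced after them.
Everything else can be placed before Harald in some valid order, so Harald can sit as late as position 9 − 5 = 4.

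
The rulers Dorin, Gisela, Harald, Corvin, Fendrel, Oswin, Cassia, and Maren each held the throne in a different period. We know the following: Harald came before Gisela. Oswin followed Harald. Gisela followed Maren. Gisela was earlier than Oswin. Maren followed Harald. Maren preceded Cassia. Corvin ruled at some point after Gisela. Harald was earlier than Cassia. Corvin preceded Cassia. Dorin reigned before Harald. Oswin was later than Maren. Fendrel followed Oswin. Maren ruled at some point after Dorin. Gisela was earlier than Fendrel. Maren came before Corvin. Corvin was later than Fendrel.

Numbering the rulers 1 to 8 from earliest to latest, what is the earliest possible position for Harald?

2

Dorin must come before Harald — 1 forced predecessor.
Nothing else is forced ahead of Harald, so their earliest slot is position 1 + 1 = 2.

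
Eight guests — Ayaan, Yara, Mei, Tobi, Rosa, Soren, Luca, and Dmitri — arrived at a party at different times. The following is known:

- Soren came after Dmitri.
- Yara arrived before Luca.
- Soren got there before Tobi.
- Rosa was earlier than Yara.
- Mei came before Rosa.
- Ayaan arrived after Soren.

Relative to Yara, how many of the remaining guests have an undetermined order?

Forced before Yara: Mei and Rosa; forced after Yara: Luca.
That leaves Ayaan, Dmitri, Soren, and Tobi with no forced order relative to Yara — 4.

4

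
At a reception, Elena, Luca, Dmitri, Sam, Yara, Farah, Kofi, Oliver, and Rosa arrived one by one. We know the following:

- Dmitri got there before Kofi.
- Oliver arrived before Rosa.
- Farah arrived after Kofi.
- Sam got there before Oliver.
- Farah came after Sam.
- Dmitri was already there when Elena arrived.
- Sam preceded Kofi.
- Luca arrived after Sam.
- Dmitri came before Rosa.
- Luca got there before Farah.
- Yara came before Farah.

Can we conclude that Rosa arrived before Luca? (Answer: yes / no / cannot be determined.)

No chain of stated constraints runs from Rosa to Luca, and none runs from Luca to Rosa either.
So the relative order of Rosa and Luca is not fixed by the given facts.

cannot be determined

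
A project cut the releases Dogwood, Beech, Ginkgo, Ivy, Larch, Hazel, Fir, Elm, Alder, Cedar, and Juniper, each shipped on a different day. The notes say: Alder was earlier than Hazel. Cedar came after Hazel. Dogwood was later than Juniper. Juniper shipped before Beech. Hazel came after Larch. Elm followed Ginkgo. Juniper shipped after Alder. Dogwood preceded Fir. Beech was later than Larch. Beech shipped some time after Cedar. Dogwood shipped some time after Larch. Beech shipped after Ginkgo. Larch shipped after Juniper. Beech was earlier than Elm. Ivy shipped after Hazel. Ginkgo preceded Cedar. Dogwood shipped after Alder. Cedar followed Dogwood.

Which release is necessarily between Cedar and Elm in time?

Beech

Tracing the constraints gives Cedar → Beech → Elm, so Beech sits after Cedar and before Elm.
No other release is forced both after Cedar and before Elm.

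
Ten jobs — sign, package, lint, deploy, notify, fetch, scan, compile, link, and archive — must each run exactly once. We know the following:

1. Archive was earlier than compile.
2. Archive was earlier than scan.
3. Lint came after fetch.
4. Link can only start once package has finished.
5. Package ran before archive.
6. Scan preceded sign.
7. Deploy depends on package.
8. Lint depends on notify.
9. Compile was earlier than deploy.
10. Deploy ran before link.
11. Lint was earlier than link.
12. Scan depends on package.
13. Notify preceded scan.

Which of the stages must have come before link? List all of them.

archive, compile, deploy, fetch, lint, notify, package

Directly stated before link: deploy, lint, and package.
Archive reaches link via archive → compile → deploy → link.
Compile reaches link via compile → deploy → link.
Fetch reaches link via fetch → lint → link.
Likewise notify reaches link by chaining the stated constraints.
No chain forces sign (or any of the others) ahead of link.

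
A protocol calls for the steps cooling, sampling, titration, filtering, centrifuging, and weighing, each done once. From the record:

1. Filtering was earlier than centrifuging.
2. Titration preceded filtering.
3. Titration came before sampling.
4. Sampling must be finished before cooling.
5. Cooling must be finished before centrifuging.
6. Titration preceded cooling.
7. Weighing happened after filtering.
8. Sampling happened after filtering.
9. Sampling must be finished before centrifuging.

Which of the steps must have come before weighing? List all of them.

Directly stated before weighing: filtering.
Titration reaches weighing via titration → filtering → weighing.
No chain forces cooling (or any of the others) ahead of weighing.

filtering, titration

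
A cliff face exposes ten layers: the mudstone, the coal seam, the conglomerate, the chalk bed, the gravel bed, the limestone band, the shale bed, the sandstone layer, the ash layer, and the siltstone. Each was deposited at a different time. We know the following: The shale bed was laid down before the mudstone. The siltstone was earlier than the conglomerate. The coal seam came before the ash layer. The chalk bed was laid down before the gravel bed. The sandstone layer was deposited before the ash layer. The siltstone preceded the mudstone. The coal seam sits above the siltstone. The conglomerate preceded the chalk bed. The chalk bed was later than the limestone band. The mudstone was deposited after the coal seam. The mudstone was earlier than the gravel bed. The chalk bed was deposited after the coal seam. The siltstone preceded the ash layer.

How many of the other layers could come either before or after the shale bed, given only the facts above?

Forced after the shale bed: the gravel bed and the mudstone.
That leaves the ash layer, the chalk bed, the coal seam, the conglomerate, the limestone band, the sandstone layer, and the siltstone with no forced order relative to the shale bed — 7.

7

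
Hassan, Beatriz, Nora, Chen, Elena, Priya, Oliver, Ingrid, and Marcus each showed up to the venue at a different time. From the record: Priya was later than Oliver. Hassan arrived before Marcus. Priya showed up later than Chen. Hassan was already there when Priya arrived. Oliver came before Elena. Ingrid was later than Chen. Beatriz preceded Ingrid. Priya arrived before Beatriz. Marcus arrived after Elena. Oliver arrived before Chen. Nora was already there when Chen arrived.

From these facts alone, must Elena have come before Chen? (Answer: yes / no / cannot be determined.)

No chain of stated constraints runs from Elena to Chen, and none runs from Chen to Elena either.
So the relative order of Elena and Chen is not fixed by the given facts.

cannot be determined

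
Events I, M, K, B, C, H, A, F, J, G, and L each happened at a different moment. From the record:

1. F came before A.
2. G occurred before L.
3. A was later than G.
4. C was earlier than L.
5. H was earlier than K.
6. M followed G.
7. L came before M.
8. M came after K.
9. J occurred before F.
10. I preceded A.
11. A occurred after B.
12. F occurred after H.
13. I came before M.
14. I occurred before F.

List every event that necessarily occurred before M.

C, G, H, I, K, L

Directly stated before M: G, I, K, and L.
C reaches M via C → L → M.
H reaches M via H → K → M.
No chain forces B (or any of the others) ahead of M.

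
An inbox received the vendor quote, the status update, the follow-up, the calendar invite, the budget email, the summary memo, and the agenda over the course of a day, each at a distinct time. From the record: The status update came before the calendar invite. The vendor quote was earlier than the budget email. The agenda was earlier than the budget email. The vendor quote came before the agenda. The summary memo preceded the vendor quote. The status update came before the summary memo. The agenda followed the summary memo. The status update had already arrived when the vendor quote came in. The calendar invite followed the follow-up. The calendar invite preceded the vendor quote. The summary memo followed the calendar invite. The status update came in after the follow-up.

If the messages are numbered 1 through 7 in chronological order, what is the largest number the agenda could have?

The agenda must come before the budget email — 1 message forced after it.
Everything else can be placed before the agenda in some valid order, so the agenda can sit as late as position 7 − 1 = 6.

6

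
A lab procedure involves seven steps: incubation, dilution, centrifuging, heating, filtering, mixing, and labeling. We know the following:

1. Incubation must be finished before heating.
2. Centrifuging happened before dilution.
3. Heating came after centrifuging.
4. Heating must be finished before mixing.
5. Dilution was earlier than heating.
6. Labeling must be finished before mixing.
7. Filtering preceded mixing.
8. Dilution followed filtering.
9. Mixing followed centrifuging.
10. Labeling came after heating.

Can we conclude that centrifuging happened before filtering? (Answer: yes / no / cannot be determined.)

No chain of stated constraints runs from centrifuging to filtering, and none runs from filtering to centrifuging either.
So the relative order of centrifuging and filtering is not fixed by the given facts.

cannot be determined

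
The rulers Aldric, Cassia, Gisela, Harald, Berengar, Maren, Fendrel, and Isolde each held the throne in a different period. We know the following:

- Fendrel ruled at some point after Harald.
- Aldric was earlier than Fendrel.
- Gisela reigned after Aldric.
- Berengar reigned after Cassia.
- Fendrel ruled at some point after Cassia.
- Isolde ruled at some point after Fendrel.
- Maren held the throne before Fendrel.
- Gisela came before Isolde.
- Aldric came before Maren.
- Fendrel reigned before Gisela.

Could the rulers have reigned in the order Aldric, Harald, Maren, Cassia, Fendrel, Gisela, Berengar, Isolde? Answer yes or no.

yes

Check each stated constraint against the proposed order — e.g. Aldric is ahead of Fendrel; Aldric is ahead of Gisela. Every pair is in the required order; nothing is violated.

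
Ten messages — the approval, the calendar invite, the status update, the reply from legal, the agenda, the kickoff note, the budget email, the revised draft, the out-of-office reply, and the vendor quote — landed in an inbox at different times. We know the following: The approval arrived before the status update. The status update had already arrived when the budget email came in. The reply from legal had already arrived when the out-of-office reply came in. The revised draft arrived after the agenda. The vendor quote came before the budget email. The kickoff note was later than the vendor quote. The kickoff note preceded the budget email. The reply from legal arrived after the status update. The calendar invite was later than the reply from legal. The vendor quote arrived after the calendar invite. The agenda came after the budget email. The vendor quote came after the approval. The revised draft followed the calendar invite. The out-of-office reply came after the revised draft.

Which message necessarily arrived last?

Every other message has a chain of constraints placing it before the out-of-office reply, so the out-of-office reply is last.

the out-of-office reply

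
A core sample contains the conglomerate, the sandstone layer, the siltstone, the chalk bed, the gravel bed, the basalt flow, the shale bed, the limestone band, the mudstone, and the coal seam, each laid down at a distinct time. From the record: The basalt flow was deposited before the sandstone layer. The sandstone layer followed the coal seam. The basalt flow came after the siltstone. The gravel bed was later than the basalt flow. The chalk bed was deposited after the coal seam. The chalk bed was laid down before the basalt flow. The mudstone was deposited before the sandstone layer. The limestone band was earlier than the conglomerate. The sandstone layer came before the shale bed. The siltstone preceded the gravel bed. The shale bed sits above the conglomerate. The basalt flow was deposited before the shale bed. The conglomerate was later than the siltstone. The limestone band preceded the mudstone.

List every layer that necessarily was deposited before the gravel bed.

the basalt flow, the chalk bed, the coal seam, the siltstone

Directly stated before the gravel bed: the basalt flow and the siltstone.
The chalk bed reaches the gravel bed via the chalk bed → the basalt flow → the gravel bed.
The coal seam reaches the gravel bed via the coal seam → the chalk bed → the basalt flow → the gravel bed.
No chain forces the conglomerate (or any of the others) ahead of the gravel bed.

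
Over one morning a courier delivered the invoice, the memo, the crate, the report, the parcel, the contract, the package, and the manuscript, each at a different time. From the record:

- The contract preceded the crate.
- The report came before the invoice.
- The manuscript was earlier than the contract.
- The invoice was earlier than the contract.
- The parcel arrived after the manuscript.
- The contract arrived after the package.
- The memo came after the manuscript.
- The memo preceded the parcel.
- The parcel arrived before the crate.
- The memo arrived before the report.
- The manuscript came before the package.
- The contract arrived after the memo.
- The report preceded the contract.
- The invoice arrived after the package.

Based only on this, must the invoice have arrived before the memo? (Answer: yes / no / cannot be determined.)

no

Tracing the constraints gives the memo → the report → the invoice, so the memo must come before the invoice.
That means the invoice cannot be before the memo.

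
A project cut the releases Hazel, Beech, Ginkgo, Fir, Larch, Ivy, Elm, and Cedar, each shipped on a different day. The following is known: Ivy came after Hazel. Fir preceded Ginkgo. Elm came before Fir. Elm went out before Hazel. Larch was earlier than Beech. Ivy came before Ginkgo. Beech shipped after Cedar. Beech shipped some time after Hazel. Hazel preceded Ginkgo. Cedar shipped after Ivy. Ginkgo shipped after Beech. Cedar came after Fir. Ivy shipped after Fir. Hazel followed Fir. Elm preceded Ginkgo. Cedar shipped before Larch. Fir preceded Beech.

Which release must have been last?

Ginkgo

Every other release has a chain of constraints placing it before Ginkgo, so Ginkgo is last.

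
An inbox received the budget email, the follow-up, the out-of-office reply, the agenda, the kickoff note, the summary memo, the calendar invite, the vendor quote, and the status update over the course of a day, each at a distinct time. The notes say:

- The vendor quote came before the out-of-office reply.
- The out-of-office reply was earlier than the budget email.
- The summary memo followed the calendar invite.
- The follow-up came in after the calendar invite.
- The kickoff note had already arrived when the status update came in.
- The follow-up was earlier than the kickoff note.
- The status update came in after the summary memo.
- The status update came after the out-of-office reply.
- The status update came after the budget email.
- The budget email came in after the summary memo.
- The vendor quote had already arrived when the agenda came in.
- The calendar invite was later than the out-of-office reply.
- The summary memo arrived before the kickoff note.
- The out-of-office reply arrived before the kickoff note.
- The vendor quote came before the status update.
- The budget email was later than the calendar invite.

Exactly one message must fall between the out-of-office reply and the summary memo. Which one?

Tracing the constraints gives the out-of-office reply → the calendar invite → the summary memo, so the calendar invite sits after the out-of-office reply and before the summary memo.
No other message is forced both after the out-of-office reply and before the summary memo.

the calendar invite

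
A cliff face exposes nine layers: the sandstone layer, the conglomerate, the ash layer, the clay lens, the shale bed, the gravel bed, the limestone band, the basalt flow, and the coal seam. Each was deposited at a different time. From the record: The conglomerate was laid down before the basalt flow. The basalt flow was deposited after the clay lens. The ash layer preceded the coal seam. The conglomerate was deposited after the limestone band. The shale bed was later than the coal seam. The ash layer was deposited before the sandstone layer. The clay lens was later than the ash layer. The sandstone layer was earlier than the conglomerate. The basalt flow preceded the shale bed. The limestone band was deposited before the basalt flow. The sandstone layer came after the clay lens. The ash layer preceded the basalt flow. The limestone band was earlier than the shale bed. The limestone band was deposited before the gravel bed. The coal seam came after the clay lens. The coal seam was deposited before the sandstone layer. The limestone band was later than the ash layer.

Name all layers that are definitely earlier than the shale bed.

the ash layer, the basalt flow, the clay lens, the coal seam, the conglomerate, the limestone band, the sandstone layer

Directly stated before the shale bed: the basalt flow, the coal seam, and the limestone band.
The ash layer reaches the shale bed via the ash layer → the basalt flow → the shale bed.
The clay lens reaches the shale bed via the clay lens → the basalt flow → the shale bed.
The conglomerate reaches the shale bed via the conglomerate → the basalt flow → the shale bed.
Likewise the sandstone layer reaches the shale bed by chaining the stated constraints.
No chain forces the gravel bed ahead of the shale bed.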